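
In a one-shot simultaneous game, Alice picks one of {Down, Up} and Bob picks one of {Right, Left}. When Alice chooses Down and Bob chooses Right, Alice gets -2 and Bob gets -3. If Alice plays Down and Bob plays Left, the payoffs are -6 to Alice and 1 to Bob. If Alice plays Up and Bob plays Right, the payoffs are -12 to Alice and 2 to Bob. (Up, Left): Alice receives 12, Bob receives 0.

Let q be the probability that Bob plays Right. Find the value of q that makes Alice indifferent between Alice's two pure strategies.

q = 9/14

Alice's indifference between Down and Up determines Bob's mixing probability q:
  Alice's payoff to Down: q·(-2) + (1−q)·(-6) = 4q - 6
  Alice's payoff to Up: q·(-12) + (1−q)·12 = -24q + 12
  4q - 6 = -24q + 12  ⇒  28q = 18  ⇒  q = 9/14.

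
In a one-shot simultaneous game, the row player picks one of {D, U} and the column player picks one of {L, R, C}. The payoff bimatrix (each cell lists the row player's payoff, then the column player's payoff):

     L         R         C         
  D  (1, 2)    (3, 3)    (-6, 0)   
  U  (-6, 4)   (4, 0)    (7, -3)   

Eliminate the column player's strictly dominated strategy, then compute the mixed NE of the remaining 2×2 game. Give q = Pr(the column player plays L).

q = 1/8

The column player's strategy C is strictly dominated by R: 3 > 0 and 0 > -3. Eliminate C.
The row player's indifference between D and U determines the column player's mixing probability q:
  the row player's payoff from D: q·1 + (1−q)·3 = -2q + 3
  the row player's payoff from U: q·(-6) + (1−q)·4 = -10q + 4
  -2q + 3 = -10q + 4  ⇒  8q = 1  ⇒  q = 1/8.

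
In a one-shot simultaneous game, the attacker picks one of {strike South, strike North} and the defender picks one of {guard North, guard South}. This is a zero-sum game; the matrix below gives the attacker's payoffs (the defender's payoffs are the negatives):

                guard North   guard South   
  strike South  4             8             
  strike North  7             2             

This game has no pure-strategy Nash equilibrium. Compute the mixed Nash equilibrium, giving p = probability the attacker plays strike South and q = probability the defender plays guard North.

The attacker's mix must leave the defender indifferent between guard North and guard South.
  the defender's payoff from guard North: p·(-4) + (1−p)·(-7) = 3p - 7
  the defender's payoff from guard South: p·(-8) + (1−p)·(-2) = -6p - 2
  3p - 7 = -6p - 2  ⇒  9p = 5  ⇒  p = 5/9.
For the attacker to be willing to mix, the attacker must be indifferent between strike South and strike North, which pins down the defender's mix.
  the attacker's payoff to strike South: q·4 + (1−q)·8 = -4q + 8
  the attacker's payoff to strike North: q·7 + (1−q)·2 = 5q + 2
  -4q + 8 = 5q + 2  ⇒  -9q = -6  ⇒  q = 2/3.

p = 5/9, q = 2/3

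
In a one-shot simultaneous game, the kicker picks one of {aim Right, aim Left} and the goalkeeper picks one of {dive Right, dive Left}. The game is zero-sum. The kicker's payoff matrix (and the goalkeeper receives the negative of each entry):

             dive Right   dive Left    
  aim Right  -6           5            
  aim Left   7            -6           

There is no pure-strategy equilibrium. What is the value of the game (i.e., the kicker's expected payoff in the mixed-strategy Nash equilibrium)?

In a mixed equilibrium the kicker is indifferent between aim Right and aim Left; this condition fixes q.
  the kicker's payoff from aim Right: q·(-6) + (1−q)·5 = -11q + 5
  the kicker's payoff from aim Left: q·7 + (1−q)·(-6) = 13q - 6
  -11q + 5 = 13q - 6  ⇒  -24q = -11  ⇒  q = 11/24.
The value is the kicker's expected payoff against this mix (using aim Right): (11/24)·(-6) + (13/24)·5 = -1/24.

v = -1/24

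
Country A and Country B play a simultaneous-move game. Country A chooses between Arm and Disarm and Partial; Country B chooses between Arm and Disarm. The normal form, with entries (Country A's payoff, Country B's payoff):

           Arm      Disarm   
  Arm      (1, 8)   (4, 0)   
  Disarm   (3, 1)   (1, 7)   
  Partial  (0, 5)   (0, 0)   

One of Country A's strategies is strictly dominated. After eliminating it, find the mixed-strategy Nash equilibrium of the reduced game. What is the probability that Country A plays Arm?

p = 3/7

Country A's strategy Partial is strictly dominated by Disarm: 3 > 0 and 1 > 0. Eliminate Partial.
In a mixed equilibrium Country B is indifferent between Arm and Disarm; this condition fixes p.
  Country B's expected payoff from Arm: p·8 + (1−p)·1 = 7p + 1
  Country B's expected payoff from Disarm: p·0 + (1−p)·7 = -7p + 7
  7p + 1 = -7p + 7  ⇒  14p = 6  ⇒  p = 3/7.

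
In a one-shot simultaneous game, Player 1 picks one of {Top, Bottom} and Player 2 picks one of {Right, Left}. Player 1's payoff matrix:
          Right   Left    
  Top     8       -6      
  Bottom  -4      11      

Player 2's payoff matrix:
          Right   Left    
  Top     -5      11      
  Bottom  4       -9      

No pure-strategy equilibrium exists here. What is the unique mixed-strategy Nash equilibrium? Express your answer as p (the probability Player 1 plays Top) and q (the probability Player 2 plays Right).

p = 13/29, q = 17/29

For Player 2 to be willing to mix, Player 2 must be indifferent between Right and Left, which pins down Player 1's mix.
  Player 2's payoff from Right: p·(-5) + (1−p)·4 = -9p + 4
  Player 2's payoff from Left: p·11 + (1−p)·(-9) = 20p - 9
  -9p + 4 = 20p - 9  ⇒  -29p = -13  ⇒  p = 13/29.
Player 1's indifference between Top and Bottom determines Player 2's mixing probability q:
  Player 1's expected payoff from Top: q·8 + (1−q)·(-6) = 14q - 6
  Player 1's expected payoff from Bottom: q·(-4) + (1−q)·11 = -15q + 11
  14q - 6 = -15q + 11  ⇒  29q = 17  ⇒  q = 17/29.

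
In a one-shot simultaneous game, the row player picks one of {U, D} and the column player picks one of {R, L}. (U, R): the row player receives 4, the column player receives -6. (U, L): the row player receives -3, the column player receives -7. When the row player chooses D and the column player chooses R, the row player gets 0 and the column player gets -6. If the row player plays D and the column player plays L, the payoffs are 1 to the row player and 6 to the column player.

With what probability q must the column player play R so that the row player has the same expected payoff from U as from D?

q = 1/2

In a mixed equilibrium the row player is indifferent between U and D; this condition fixes q.
  the row player's expected payoff from U: q·4 + (1−q)·(-3) = 7q - 3
  the row player's expected payoff from D: q·0 + (1−q)·1 = -q + 1
  7q - 3 = -q + 1  ⇒  8q = 4  ⇒  q = 1/2.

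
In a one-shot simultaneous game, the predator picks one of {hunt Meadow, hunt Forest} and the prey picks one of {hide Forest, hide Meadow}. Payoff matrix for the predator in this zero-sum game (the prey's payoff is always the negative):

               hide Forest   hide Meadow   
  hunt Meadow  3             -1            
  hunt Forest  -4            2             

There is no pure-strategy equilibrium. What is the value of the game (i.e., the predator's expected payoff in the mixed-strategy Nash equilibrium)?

In a mixed equilibrium the predator is indifferent between hunt Meadow and hunt Forest; this condition fixes q.
  the predator's payoff from hunt Meadow: q·3 + (1−q)·(-1) = 4q - 1
  the predator's payoff from hunt Forest: q·(-4) + (1−q)·2 = -6q + 2
  4q - 1 = -6q + 2  ⇒  10q = 3  ⇒  q = 3/10.
The value is the predator's expected payoff against this mix (using hunt Meadow): (3/10)·3 + (7/10)·(-1) = 1/5.

v = 1/5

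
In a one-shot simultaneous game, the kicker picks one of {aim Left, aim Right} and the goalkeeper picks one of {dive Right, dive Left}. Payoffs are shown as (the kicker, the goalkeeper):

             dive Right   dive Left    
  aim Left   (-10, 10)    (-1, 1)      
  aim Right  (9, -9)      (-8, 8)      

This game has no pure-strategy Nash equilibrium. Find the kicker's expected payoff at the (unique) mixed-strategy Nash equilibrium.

-89/26

The kicker's indifference between aim Left and aim Right determines the goalkeeper's mixing probability q:
  the kicker's expected payoff from aim Left: q·(-10) + (1−q)·(-1) = -9q - 1
  the kicker's expected payoff from aim Right: q·9 + (1−q)·(-8) = 17q - 8
  -9q - 1 = 17q - 8  ⇒  -26q = -7  ⇒  q = 7/26.
At equilibrium the kicker is indifferent across rows, so the kicker's payoff equals the payoff from aim Left: (7/26)·(-10) + (19/26)·(-1) = -89/26.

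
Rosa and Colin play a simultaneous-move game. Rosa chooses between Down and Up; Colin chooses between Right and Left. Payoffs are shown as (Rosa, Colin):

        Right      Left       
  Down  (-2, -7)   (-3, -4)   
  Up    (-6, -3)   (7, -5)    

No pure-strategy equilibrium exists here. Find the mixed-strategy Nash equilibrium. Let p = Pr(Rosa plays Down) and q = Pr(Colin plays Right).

Colin's indifference between Right and Left determines Rosa's mixing probability p:
  Colin's payoff to Right: p·(-7) + (1−p)·(-3) = -4p - 3
  Colin's payoff to Left: p·(-4) + (1−p)·(-5) = p - 5
  -4p - 3 = p - 5  ⇒  -5p = -2  ⇒  p = 2/5.
For Rosa to be willing to mix, Rosa must be indifferent between Down and Up, which pins down Colin's mix.
  Rosa's payoff from Down: q·(-2) + (1−q)·(-3) = q - 3
  Rosa's payoff from Up: q·(-6) + (1−q)·7 = -13q + 7
  q - 3 = -13q + 7  ⇒  14q = 10  ⇒  q = 5/7.

p = 2/5, q = 5/7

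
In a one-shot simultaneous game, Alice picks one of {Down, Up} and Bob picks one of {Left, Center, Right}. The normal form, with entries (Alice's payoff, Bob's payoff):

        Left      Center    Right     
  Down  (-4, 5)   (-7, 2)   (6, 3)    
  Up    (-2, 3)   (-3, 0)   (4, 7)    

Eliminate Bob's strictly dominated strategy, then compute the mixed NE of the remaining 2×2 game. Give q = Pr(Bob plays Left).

q = 1/2

Bob's strategy Center is strictly dominated by Left: 5 > 2 and 3 > 0. Eliminate Center.
For Alice to be willing to mix, Alice must be indifferent between Down and Up, which pins down Bob's mix.
  Alice's payoff to Down: q·(-4) + (1−q)·6 = -10q + 6
  Alice's payoff to Up: q·(-2) + (1−q)·4 = -6q + 4
  -10q + 6 = -6q + 4  ⇒  -4q = -2  ⇒  q = 1/2.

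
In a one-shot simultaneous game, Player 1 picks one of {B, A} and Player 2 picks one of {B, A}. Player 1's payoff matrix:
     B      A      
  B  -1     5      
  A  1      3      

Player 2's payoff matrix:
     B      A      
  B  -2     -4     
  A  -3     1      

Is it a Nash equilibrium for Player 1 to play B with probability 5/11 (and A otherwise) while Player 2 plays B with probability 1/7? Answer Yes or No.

Given Player 1's mix p = 5/11, Player 2's payoff from B is -28/11 but from A is -14/11. Player 2 strictly prefers A, so Player 2 would not mix.
So the proposed profile is not a Nash equilibrium.

No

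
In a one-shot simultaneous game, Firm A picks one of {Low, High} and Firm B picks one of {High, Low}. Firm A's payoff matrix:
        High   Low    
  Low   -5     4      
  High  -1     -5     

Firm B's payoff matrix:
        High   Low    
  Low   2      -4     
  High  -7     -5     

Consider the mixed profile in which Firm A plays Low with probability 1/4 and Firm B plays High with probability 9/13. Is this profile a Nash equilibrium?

Yes

Check Firm B's indifference given Firm A's mix p = 1/4:
  payoff from High = -19/4; payoff from Low = -19/4 — equal.
Check Firm A's indifference given Firm B's mix q = 9/13:
  payoff from Low = -29/13; payoff from High = -29/13 — equal.
Both players are indifferent, so neither can profitably deviate.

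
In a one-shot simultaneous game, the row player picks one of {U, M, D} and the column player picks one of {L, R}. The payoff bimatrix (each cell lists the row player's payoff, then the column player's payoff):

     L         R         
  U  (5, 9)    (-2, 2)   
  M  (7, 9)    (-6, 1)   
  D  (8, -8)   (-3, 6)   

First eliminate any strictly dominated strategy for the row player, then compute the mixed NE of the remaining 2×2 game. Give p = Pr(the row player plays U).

The row player's strategy M is strictly dominated by D: 8 > 7 and -3 > -6. Eliminate M.
Set the column player's expected payoff from L equal to that from R:
  the column player's payoff from L: p·9 + (1−p)·(-8) = 17p - 8
  the column player's payoff from R: p·2 + (1−p)·6 = -4p + 6
  17p - 8 = -4p + 6  ⇒  21p = 14  ⇒  p = 2/3.

p = 2/3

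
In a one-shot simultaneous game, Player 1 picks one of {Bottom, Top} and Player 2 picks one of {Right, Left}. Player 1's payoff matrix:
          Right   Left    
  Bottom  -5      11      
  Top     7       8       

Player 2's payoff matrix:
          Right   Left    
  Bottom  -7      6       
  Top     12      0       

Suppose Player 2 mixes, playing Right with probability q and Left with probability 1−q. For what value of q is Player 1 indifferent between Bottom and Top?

q = 1/5

Player 2's mix must leave Player 1 indifferent between Bottom and Top.
  Player 1's payoff to Bottom: q·(-5) + (1−q)·11 = -16q + 11
  Player 1's payoff to Top: q·7 + (1−q)·8 = -q + 8
  -16q + 11 = -q + 8  ⇒  -15q = -3  ⇒  q = 1/5.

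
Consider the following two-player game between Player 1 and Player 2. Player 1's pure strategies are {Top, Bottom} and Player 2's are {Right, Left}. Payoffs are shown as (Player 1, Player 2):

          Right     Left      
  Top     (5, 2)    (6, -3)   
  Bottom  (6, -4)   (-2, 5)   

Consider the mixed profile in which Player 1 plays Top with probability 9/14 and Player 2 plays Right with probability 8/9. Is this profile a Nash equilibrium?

Yes

Check Player 2's indifference given Player 1's mix p = 9/14:
  payoff from Right = -1/7; payoff from Left = -1/7 — equal.
Check Player 1's indifference given Player 2's mix q = 8/9:
  payoff from Top = 46/9; payoff from Bottom = 46/9 — equal.
Both players are indifferent, so neither can profitably deviate.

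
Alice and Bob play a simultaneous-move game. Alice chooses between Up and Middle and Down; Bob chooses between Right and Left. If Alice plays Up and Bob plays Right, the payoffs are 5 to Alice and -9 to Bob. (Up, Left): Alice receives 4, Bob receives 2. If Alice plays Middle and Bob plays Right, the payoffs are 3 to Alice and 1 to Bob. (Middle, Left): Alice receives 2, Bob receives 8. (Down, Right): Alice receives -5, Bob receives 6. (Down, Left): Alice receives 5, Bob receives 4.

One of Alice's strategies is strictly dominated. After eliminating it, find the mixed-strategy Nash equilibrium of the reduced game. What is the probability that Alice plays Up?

p = 2/13

Alice's strategy Middle is strictly dominated by Up: 5 > 3 and 4 > 2. Eliminate Middle.
In a mixed equilibrium Bob is indifferent between Right and Left; this condition fixes p.
  Bob's payoff from Right: p·(-9) + (1−p)·6 = -15p + 6
  Bob's payoff from Left: p·2 + (1−p)·4 = -2p + 4
  -15p + 6 = -2p + 4  ⇒  -13p = -2  ⇒  p = 2/13.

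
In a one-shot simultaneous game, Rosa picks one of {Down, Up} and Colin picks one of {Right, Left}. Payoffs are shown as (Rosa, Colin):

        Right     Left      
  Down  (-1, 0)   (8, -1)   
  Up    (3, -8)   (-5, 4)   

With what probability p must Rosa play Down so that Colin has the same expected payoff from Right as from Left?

p = 12/13

In a mixed equilibrium Colin is indifferent between Right and Left; this condition fixes p.
  Colin's payoff from Right: p·0 + (1−p)·(-8) = 8p - 8
  Colin's payoff from Left: p·(-1) + (1−p)·4 = -5p + 4
  8p - 8 = -5p + 4  ⇒  13p = 12  ⇒  p = 12/13.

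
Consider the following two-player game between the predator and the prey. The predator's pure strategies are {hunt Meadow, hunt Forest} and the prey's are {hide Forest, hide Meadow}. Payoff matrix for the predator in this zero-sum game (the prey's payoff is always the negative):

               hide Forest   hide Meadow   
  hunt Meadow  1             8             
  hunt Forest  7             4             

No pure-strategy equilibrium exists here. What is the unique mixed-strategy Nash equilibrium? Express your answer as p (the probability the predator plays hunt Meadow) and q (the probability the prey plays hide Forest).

p = 3/10, q = 2/5

Set the prey's expected payoff from hide Forest equal to that from hide Meadow:
  the prey's payoff from hide Forest: p·(-1) + (1−p)·(-7) = 6p - 7
  the prey's payoff from hide Meadow: p·(-8) + (1−p)·(-4) = -4p - 4
  6p - 7 = -4p - 4  ⇒  10p = 3  ⇒  p = 3/10.
The predator's indifference between hunt Meadow and hunt Forest determines the prey's mixing probability q:
  the predator's payoff to hunt Meadow: q·1 + (1−q)·8 = -7q + 8
  the predator's payoff to hunt Forest: q·7 + (1−q)·4 = 3q + 4
  -7q + 8 = 3q + 4  ⇒  -10q = -4  ⇒  q = 2/5.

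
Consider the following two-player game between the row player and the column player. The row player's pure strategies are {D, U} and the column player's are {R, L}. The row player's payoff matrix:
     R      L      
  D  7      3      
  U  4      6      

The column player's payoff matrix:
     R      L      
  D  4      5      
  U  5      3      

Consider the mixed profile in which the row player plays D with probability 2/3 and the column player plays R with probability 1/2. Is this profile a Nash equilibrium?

Check the column player's indifference given the row player's mix p = 2/3:
  payoff from R = 13/3; payoff from L = 13/3 — equal.
Check the row player's indifference given the column player's mix q = 1/2:
  payoff from D = 5; payoff from U = 5 — equal.
Both players are indifferent, so neither can profitably deviate.

Yes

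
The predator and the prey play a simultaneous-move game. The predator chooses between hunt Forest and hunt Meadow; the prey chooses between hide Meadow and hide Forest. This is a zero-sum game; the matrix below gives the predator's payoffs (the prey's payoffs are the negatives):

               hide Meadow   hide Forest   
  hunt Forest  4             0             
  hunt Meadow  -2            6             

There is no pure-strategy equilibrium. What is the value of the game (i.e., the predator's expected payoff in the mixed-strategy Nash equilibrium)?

v = 2

Set the predator's expected payoff from hunt Forest equal to that from hunt Meadow:
  the predator's payoff from hunt Forest: q·4 + (1−q)·0 = 4q
  the predator's payoff from hunt Meadow: q·(-2) + (1−q)·6 = -8q + 6
  4q = -8q + 6  ⇒  12q = 6  ⇒  q = 1/2.
The value is the predator's expected payoff against this mix (using hunt Forest): (1/2)·4 + (1/2)·0 = 2.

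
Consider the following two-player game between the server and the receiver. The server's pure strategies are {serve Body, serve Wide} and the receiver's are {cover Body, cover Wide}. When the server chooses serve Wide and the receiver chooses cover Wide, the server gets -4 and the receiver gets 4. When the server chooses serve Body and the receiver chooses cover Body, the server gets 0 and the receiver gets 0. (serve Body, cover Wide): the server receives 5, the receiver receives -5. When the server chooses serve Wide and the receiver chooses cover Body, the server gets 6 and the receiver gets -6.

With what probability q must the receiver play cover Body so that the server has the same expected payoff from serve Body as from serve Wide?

q = 3/5

For the server to be willing to mix, the server must be indifferent between serve Body and serve Wide, which pins down the receiver's mix.
  the server's payoff to serve Body: q·0 + (1−q)·5 = -5q + 5
  the server's payoff to serve Wide: q·6 + (1−q)·(-4) = 10q - 4
  -5q + 5 = 10q - 4  ⇒  -15q = -9  ⇒  q = 3/5.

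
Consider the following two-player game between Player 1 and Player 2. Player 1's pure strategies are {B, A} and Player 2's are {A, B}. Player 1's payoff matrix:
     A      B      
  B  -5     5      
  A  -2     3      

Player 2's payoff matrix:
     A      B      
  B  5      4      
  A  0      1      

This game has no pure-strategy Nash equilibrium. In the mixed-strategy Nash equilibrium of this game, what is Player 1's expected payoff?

Player 2's mix must leave Player 1 indifferent between B and A.
  Player 1's payoff to B: q·(-5) + (1−q)·5 = -10q + 5
  Player 1's payoff to A: q·(-2) + (1−q)·3 = -5q + 3
  -10q + 5 = -5q + 3  ⇒  -5q = -2  ⇒  q = 2/5.
At equilibrium Player 1 is indifferent across rows, so Player 1's payoff equals the payoff from B: (2/5)·(-5) + (3/5)·5 = 1.

1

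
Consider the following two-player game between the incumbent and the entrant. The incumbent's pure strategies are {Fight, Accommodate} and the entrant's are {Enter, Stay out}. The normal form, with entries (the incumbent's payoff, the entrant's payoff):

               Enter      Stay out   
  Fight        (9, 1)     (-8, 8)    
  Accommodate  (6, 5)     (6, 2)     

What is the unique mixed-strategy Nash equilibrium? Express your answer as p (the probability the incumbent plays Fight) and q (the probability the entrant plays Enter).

p = 3/10, q = 14/17

Set the entrant's expected payoff from Enter equal to that from Stay out:
  the entrant's payoff from Enter: p·1 + (1−p)·5 = -4p + 5
  the entrant's payoff from Stay out: p·8 + (1−p)·2 = 6p + 2
  -4p + 5 = 6p + 2  ⇒  -10p = -3  ⇒  p = 3/10.
For the incumbent to be willing to mix, the incumbent must be indifferent between Fight and Accommodate, which pins down the entrant's mix.
  the incumbent's expected payoff from Fight: q·9 + (1−q)·(-8) = 17q - 8
  the incumbent's expected payoff from Accommodate: q·6 + (1−q)·6 = 6
  17q - 8 = 6  ⇒  17q = 14  ⇒  q = 14/17.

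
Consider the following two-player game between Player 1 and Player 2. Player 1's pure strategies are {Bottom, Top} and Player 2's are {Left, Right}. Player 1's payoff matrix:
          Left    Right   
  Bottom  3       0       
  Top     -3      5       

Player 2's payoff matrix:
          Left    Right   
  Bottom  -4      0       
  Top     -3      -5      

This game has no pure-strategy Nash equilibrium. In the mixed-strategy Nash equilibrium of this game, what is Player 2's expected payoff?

Player 1's mix must leave Player 2 indifferent between Left and Right.
  Player 2's payoff to Left: p·(-4) + (1−p)·(-3) = -p - 3
  Player 2's payoff to Right: p·0 + (1−p)·(-5) = 5p - 5
  -p - 3 = 5p - 5  ⇒  -6p = -2  ⇒  p = 1/3.
At equilibrium Player 2 is indifferent across columns, so Player 2's payoff equals the payoff from Left: (1/3)·(-4) + (2/3)·(-3) = -10/3.

-10/3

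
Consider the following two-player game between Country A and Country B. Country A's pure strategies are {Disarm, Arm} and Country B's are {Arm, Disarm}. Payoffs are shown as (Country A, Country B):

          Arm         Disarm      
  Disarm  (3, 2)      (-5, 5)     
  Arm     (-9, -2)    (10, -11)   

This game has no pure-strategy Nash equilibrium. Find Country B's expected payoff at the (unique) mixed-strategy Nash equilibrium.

For Country B to be willing to mix, Country B must be indifferent between Arm and Disarm, which pins down Country A's mix.
  Country B's payoff from Arm: p·2 + (1−p)·(-2) = 4p - 2
  Country B's payoff from Disarm: p·5 + (1−p)·(-11) = 16p - 11
  4p - 2 = 16p - 11  ⇒  -12p = -9  ⇒  p = 3/4.
At equilibrium Country B is indifferent across columns, so Country B's payoff equals the payoff from Arm: (3/4)·2 + (1/4)·(-2) = 1.

1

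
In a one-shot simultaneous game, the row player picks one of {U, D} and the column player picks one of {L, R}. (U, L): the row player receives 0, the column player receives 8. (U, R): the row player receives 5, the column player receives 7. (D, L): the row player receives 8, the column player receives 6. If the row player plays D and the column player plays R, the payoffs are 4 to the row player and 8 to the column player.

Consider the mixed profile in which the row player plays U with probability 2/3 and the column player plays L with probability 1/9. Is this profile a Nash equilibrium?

Yes

Check the column player's indifference given the row player's mix p = 2/3:
  payoff from L = 22/3; payoff from R = 22/3 — equal.
Check the row player's indifference given the column player's mix q = 1/9:
  payoff from U = 40/9; payoff from D = 40/9 — equal.
Both players are indifferent, so neither can profitably deviate.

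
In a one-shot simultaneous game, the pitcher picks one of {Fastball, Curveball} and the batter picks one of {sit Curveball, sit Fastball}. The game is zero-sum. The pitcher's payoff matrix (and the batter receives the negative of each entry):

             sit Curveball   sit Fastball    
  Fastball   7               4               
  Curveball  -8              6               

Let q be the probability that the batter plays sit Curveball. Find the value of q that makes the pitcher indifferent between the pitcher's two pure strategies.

q = 2/17

For the pitcher to be willing to mix, the pitcher must be indifferent between Fastball and Curveball, which pins down the batter's mix.
  the pitcher's payoff to Fastball: q·7 + (1−q)·4 = 3q + 4
  the pitcher's payoff to Curveball: q·(-8) + (1−q)·6 = -14q + 6
  3q + 4 = -14q + 6  ⇒  17q = 2  ⇒  q = 2/17.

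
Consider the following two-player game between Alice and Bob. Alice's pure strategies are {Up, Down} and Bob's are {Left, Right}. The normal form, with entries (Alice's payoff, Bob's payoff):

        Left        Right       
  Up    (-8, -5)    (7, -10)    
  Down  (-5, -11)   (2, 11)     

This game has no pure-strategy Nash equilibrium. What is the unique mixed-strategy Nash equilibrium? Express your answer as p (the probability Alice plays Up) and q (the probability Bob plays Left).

p = 22/27, q = 5/8

For Bob to be willing to mix, Bob must be indifferent between Left and Right, which pins down Alice's mix.
  Bob's expected payoff from Left: p·(-5) + (1−p)·(-11) = 6p - 11
  Bob's expected payoff from Right: p·(-10) + (1−p)·11 = -21p + 11
  6p - 11 = -21p + 11  ⇒  27p = 22  ⇒  p = 22/27.
Alice's indifference between Up and Down determines Bob's mixing probability q:
  Alice's payoff from Up: q·(-8) + (1−q)·7 = -15q + 7
  Alice's payoff from Down: q·(-5) + (1−q)·2 = -7q + 2
  -15q + 7 = -7q + 2  ⇒  -8q = -5  ⇒  q = 5/8.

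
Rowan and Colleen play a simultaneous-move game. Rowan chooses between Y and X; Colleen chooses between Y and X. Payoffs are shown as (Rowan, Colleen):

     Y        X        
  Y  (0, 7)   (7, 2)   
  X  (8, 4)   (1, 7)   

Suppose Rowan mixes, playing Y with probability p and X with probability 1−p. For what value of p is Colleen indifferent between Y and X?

Colleen's indifference between Y and X determines Rowan's mixing probability p:
  Colleen's expected payoff from Y: p·7 + (1−p)·4 = 3p + 4
  Colleen's expected payoff from X: p·2 + (1−p)·7 = -5p + 7
  3p + 4 = -5p + 7  ⇒  8p = 3  ⇒  p = 3/8.

p = 3/8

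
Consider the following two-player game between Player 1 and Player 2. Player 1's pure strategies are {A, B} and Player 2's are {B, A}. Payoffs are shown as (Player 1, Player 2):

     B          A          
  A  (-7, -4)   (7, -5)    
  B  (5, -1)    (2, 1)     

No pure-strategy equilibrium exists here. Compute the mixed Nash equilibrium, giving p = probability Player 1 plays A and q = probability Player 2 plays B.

Player 2's indifference between B and A determines Player 1's mixing probability p:
  Player 2's expected payoff from B: p·(-4) + (1−p)·(-1) = -3p - 1
  Player 2's expected payoff from A: p·(-5) + (1−p)·1 = -6p + 1
  -3p - 1 = -6p + 1  ⇒  3p = 2  ⇒  p = 2/3.
For Player 1 to be willing to mix, Player 1 must be indifferent between A and B, which pins down Player 2's mix.
  Player 1's expected payoff from A: q·(-7) + (1−q)·7 = -14q + 7
  Player 1's expected payoff from B: q·5 + (1−q)·2 = 3q + 2
  -14q + 7 = 3q + 2  ⇒  -17q = -5  ⇒  q = 5/17.

p = 2/3, q = 5/17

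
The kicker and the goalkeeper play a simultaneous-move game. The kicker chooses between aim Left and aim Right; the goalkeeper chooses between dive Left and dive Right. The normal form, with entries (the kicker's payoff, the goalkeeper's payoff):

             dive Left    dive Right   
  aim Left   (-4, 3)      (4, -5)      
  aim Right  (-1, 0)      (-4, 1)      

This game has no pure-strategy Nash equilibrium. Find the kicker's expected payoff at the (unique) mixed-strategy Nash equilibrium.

For the kicker to be willing to mix, the kicker must be indifferent between aim Left and aim Right, which pins down the goalkeeper's mix.
  the kicker's payoff from aim Left: q·(-4) + (1−q)·4 = -8q + 4
  the kicker's payoff from aim Right: q·(-1) + (1−q)·(-4) = 3q - 4
  -8q + 4 = 3q - 4  ⇒  -11q = -8  ⇒  q = 8/11.
At equilibrium the kicker is indifferent across rows, so the kicker's payoff equals the payoff from aim Left: (8/11)·(-4) + (3/11)·4 = -20/11.

-20/11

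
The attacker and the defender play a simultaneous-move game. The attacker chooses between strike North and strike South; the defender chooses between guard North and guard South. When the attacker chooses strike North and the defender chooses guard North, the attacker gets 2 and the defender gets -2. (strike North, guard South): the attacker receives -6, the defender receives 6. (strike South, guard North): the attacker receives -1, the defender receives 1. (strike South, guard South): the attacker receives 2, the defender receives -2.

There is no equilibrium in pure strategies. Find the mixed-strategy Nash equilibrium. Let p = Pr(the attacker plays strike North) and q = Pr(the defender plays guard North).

The defender's indifference between guard North and guard South determines the attacker's mixing probability p:
  the defender's payoff from guard North: p·(-2) + (1−p)·1 = -3p + 1
  the defender's payoff from guard South: p·6 + (1−p)·(-2) = 8p - 2
  -3p + 1 = 8p - 2  ⇒  -11p = -3  ⇒  p = 3/11.
For the attacker to be willing to mix, the attacker must be indifferent between strike North and strike South, which pins down the defender's mix.
  the attacker's payoff from strike North: q·2 + (1−q)·(-6) = 8q - 6
  the attacker's payoff from strike South: q·(-1) + (1−q)·2 = -3q + 2
  8q - 6 = -3q + 2  ⇒  11q = 8  ⇒  q = 8/11.

p = 3/11, q = 8/11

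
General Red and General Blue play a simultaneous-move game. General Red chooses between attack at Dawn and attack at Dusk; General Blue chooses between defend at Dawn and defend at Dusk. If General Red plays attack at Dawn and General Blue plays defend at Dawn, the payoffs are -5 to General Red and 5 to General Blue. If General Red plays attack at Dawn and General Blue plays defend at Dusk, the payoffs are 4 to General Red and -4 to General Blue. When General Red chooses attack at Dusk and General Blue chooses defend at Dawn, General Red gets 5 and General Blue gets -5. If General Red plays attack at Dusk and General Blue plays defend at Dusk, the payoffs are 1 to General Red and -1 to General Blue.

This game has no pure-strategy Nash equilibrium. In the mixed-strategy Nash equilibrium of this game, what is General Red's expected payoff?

For General Red to be willing to mix, General Red must be indifferent between attack at Dawn and attack at Dusk, which pins down General Blue's mix.
  General Red's expected payoff from attack at Dawn: q·(-5) + (1−q)·4 = -9q + 4
  General Red's expected payoff from attack at Dusk: q·5 + (1−q)·1 = 4q + 1
  -9q + 4 = 4q + 1  ⇒  -13q = -3  ⇒  q = 3/13.
At equilibrium General Red is indifferent across rows, so General Red's payoff equals the payoff from attack at Dawn: (3/13)·(-5) + (10/13)·4 = 25/13.

25/13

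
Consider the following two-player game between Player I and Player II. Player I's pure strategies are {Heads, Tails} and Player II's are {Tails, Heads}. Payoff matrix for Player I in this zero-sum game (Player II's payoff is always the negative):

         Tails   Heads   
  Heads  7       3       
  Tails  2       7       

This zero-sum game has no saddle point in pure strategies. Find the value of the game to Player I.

v = 43/9

Set Player I's expected payoff from Heads equal to that from Tails:
  Player I's payoff to Heads: q·7 + (1−q)·3 = 4q + 3
  Player I's payoff to Tails: q·2 + (1−q)·7 = -5q + 7
  4q + 3 = -5q + 7  ⇒  9q = 4  ⇒  q = 4/9.
The value is Player I's expected payoff against this mix (using Heads): (4/9)·7 + (5/9)·3 = 43/9.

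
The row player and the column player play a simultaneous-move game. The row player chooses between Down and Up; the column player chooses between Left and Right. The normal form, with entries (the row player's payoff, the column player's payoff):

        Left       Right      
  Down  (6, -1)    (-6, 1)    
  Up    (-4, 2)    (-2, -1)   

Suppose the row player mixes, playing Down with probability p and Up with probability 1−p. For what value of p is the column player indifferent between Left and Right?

In a mixed equilibrium the column player is indifferent between Left and Right; this condition fixes p.
  the column player's expected payoff from Left: p·(-1) + (1−p)·2 = -3p + 2
  the column player's expected payoff from Right: p·1 + (1−p)·(-1) = 2p - 1
  -3p + 2 = 2p - 1  ⇒  -5p = -3  ⇒  p = 3/5.

p = 3/5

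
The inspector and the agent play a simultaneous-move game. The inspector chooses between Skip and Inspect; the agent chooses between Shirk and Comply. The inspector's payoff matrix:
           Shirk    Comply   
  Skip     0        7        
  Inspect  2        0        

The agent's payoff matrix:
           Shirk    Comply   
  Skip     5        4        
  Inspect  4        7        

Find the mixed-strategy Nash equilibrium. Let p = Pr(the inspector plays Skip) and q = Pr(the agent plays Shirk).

Set the agent's expected payoff from Shirk equal to that from Comply:
  the agent's expected payoff from Shirk: p·5 + (1−p)·4 = p + 4
  the agent's expected payoff from Comply: p·4 + (1−p)·7 = -3p + 7
  p + 4 = -3p + 7  ⇒  4p = 3  ⇒  p = 3/4.
For the inspector to be willing to mix, the inspector must be indifferent between Skip and Inspect, which pins down the agent's mix.
  the inspector's expected payoff from Skip: q·0 + (1−q)·7 = -7q + 7
  the inspector's expected payoff from Inspect: q·2 + (1−q)·0 = 2q
  -7q + 7 = 2q  ⇒  -9q = -7  ⇒  q = 7/9.

p = 3/4, q = 7/9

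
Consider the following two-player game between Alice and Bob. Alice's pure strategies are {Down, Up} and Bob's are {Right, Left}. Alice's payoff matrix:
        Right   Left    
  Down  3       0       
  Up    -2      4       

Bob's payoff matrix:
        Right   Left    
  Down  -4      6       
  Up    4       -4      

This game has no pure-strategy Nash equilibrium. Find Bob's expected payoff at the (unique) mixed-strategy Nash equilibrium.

Bob's indifference between Right and Left determines Alice's mixing probability p:
  Bob's payoff to Right: p·(-4) + (1−p)·4 = -8p + 4
  Bob's payoff to Left: p·6 + (1−p)·(-4) = 10p - 4
  -8p + 4 = 10p - 4  ⇒  -18p = -8  ⇒  p = 4/9.
At equilibrium Bob is indifferent across columns, so Bob's payoff equals the payoff from Right: (4/9)·(-4) + (5/9)·4 = 4/9.

4/9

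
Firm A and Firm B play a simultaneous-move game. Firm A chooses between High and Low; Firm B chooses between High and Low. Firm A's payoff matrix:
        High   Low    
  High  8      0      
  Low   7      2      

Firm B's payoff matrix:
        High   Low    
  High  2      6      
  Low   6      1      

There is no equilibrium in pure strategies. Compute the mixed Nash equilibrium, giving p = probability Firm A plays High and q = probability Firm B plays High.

Firm A's mix must leave Firm B indifferent between High and Low.
  Firm B's payoff to High: p·2 + (1−p)·6 = -4p + 6
  Firm B's payoff to Low: p·6 + (1−p)·1 = 5p + 1
  -4p + 6 = 5p + 1  ⇒  -9p = -5  ⇒  p = 5/9.
Firm A's indifference between High and Low determines Firm B's mixing probability q:
  Firm A's expected payoff from High: q·8 + (1−q)·0 = 8q
  Firm A's expected payoff from Low: q·7 + (1−q)·2 = 5q + 2
  8q = 5q + 2  ⇒  3q = 2  ⇒  q = 2/3.

p = 5/9, q = 2/3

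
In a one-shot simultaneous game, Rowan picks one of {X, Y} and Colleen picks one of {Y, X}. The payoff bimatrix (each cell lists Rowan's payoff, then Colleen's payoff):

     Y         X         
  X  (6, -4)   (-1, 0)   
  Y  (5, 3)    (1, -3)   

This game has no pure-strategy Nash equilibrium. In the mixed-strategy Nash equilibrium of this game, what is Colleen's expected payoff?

Rowan's mix must leave Colleen indifferent between Y and X.
  Colleen's payoff to Y: p·(-4) + (1−p)·3 = -7p + 3
  Colleen's payoff to X: p·0 + (1−p)·(-3) = 3p - 3
  -7p + 3 = 3p - 3  ⇒  -10p = -6  ⇒  p = 3/5.
At equilibrium Colleen is indifferent across columns, so Colleen's payoff equals the payoff from Y: (3/5)·(-4) + (2/5)·3 = -6/5.

-6/5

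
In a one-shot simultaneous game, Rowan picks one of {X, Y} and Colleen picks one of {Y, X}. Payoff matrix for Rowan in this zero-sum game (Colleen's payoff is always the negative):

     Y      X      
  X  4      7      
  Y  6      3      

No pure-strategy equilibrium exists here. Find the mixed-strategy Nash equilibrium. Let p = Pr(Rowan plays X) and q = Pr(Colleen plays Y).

p = 1/2, q = 2/3

Colleen's indifference between Y and X determines Rowan's mixing probability p:
  Colleen's payoff to Y: p·(-4) + (1−p)·(-6) = 2p - 6
  Colleen's payoff to X: p·(-7) + (1−p)·(-3) = -4p - 3
  2p - 6 = -4p - 3  ⇒  6p = 3  ⇒  p = 1/2.
Colleen's mix must leave Rowan indifferent between X and Y.
  Rowan's payoff to X: q·4 + (1−q)·7 = -3q + 7
  Rowan's payoff to Y: q·6 + (1−q)·3 = 3q + 3
  -3q + 7 = 3q + 3  ⇒  -6q = -4  ⇒  q = 2/3.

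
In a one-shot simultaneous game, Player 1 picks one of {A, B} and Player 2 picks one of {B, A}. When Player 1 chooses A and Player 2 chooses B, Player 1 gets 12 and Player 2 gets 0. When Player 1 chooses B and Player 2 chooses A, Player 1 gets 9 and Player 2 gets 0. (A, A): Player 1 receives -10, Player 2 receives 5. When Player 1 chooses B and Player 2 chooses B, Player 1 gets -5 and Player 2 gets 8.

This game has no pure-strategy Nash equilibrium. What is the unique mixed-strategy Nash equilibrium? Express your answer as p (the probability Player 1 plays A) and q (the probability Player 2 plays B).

p = 8/13, q = 19/36

In a mixed equilibrium Player 2 is indifferent between B and A; this condition fixes p.
  Player 2's payoff from B: p·0 + (1−p)·8 = -8p + 8
  Player 2's payoff from A: p·5 + (1−p)·0 = 5p
  -8p + 8 = 5p  ⇒  -13p = -8  ⇒  p = 8/13.
Set Player 1's expected payoff from A equal to that from B:
  Player 1's payoff to A: q·12 + (1−q)·(-10) = 22q - 10
  Player 1's payoff to B: q·(-5) + (1−q)·9 = -14q + 9
  22q - 10 = -14q + 9  ⇒  36q = 19  ⇒  q = 19/36.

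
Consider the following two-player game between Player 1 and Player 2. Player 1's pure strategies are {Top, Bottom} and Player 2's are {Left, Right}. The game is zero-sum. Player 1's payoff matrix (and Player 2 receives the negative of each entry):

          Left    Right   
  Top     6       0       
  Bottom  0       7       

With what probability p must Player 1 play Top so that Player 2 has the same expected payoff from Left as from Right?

p = 7/13

In a mixed equilibrium Player 2 is indifferent between Left and Right; this condition fixes p.
  Player 2's expected payoff from Left: p·(-6) + (1−p)·0 = -6p
  Player 2's expected payoff from Right: p·0 + (1−p)·(-7) = 7p - 7
  -6p = 7p - 7  ⇒  -13p = -7  ⇒  p = 7/13.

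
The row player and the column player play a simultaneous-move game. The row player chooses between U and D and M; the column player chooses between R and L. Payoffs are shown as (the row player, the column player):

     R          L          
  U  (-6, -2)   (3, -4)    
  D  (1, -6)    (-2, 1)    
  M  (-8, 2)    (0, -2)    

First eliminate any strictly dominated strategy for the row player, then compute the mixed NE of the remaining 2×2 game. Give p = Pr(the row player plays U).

p = 7/9

The row player's strategy M is strictly dominated by U: -6 > -8 and 3 > 0. Eliminate M.
For the column player to be willing to mix, the column player must be indifferent between R and L, which pins down the row player's mix.
  the column player's expected payoff from R: p·(-2) + (1−p)·(-6) = 4p - 6
  the column player's expected payoff from L: p·(-4) + (1−p)·1 = -5p + 1
  4p - 6 = -5p + 1  ⇒  9p = 7  ⇒  p = 7/9.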